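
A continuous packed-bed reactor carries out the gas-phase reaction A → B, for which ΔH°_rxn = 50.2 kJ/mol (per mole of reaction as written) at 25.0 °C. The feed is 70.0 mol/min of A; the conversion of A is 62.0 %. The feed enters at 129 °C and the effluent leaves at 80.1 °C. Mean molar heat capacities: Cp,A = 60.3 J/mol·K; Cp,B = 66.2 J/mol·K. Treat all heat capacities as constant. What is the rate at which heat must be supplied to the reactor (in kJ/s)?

Extent of reaction ξ = 0.620 × 70.0 = 43.4 mol/min
Reaction term: ξ·ΔH°_rxn = 43.4 × 50.2 = 2178.7 kJ/min
Sensible, feed 129→25 °C: -438.98 kJ/min
Outlet flows (mol/min): A 26.6, B 43.4
Sensible, products 25→80.1 °C: 246.69 kJ/min
Q = ΔH = 1986.4 kJ/min = 33.106 kW
Heat supplied = 33.106 kJ/s

Q_in = 33.1 kJ/s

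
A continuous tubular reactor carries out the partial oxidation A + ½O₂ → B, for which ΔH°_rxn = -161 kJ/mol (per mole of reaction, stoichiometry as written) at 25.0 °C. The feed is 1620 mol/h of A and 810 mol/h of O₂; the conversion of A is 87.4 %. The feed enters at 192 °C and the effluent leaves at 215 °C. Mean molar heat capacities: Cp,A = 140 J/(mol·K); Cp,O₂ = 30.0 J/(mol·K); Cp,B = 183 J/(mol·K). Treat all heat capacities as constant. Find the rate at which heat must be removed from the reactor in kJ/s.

Q_out = 59.6 kJ/s

Extent of reaction ξ = 0.874 × 1620 = 1415.9 mol/h
Reaction term: ξ·ΔH°_rxn = 1415.9 × -161 = -227960 kJ/h
Sensible, feed 192→25 °C: -41934 kJ/h
Outlet flows (mol/h): A 204.12, O₂ 102.06, B 1415.9
Sensible, products 25→215 °C: 55241 kJ/h
Q = ΔH = -214650 kJ/h = -59.625 kW
Heat removed = 59.625 kJ/s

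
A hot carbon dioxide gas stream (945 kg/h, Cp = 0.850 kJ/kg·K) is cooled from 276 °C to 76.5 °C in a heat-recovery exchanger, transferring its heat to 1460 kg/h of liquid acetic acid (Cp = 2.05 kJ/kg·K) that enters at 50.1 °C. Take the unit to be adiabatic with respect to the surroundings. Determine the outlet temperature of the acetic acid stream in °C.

Heat released by hot stream: Q = 945 × 0.850 × (276 − 76.5) = 160250 kJ/h
Energy balance on cold side (adiabatic exchanger): Q = ṁ_c·Cp_c·(T_c,out − T_c,in)
T_c,out = 50.1 + 160250/(1460 × 2.05) = 103.64 °C

T_c,out = 104 °C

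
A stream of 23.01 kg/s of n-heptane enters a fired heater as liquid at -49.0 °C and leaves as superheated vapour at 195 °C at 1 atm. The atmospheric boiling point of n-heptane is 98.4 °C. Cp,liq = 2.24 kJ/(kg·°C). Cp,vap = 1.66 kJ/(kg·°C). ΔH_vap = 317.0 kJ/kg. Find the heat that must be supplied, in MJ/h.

liquid -49.0→98.4 °C: 330.18 kJ/kg
vaporisation at 98.4 °C: 317 kJ/kg
vapour 98.4→195 °C: 160.36 kJ/kg
Δh = 330.18 + 317 + 160.36 = 807.53 kJ/kg
Q = ṁ·Δh = 23.01 kg/s × 807.53 kJ/kg = 18581 kJ/s
|Q| = 18581 kW = 66893 MJ/h

Q = 66900 MJ/h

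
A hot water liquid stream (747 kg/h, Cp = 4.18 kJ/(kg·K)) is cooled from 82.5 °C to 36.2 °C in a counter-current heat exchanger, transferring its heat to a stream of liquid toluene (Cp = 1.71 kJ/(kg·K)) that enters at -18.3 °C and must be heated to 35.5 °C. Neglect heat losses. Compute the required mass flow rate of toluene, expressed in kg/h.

ṁ_c = 1570 kg/h

Heat released by hot stream: Q = 747 × 4.18 × (82.5 − 36.2) = 144570 kJ/h
Energy balance on cold side (adiabatic exchanger): Q = ṁ_c·Cp_c·(T_c,out − T_c,in)
ṁ_c = 144570 / [1.71 × (35.5 − -18.3)] = 1571.4 kg/h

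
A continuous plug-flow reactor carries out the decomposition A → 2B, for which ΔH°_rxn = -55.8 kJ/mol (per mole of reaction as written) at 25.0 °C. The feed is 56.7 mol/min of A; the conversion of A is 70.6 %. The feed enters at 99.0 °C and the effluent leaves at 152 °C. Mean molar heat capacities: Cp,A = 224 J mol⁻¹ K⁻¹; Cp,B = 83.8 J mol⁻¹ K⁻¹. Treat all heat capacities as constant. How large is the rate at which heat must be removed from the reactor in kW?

Extent of reaction ξ = 0.706 × 56.7 = 40.03 mol/min
Reaction term: ξ·ΔH°_rxn = 40.03 × -55.8 = -2233.7 kJ/min
Sensible, feed 99.0→25 °C: -939.86 kJ/min
Outlet flows (mol/min): A 16.67, B 80.06
Sensible, products 25→152 °C: 1326.3 kJ/min
Q = ΔH = -1847.3 kJ/min = -30.788 kW
Heat removed = 30.788 kW

Q_out = 30.8 kW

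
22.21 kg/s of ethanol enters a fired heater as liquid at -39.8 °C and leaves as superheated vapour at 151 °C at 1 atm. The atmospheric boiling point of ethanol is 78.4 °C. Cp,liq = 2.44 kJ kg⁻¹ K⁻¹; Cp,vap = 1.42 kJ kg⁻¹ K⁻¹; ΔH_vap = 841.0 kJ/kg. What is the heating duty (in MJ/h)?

Q = 98500 MJ/h

liquid -39.8→78.4 °C: 288.41 kJ/kg
vaporisation at 78.4 °C: 841 kJ/kg
vapour 78.4→151 °C: 103.09 kJ/kg
Δh = 288.41 + 841 + 103.09 = 1232.5 kJ/kg
Q = ṁ·Δh = 22.21 kg/s × 1232.5 kJ/kg = 27374 kJ/s
|Q| = 27374 kW = 98546 MJ/h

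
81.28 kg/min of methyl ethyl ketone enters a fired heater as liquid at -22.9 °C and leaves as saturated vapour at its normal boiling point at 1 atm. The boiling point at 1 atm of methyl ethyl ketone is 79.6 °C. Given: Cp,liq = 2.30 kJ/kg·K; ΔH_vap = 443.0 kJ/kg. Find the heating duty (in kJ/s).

Q = 919 kJ/s

liquid -22.9→79.6 °C: 235.75 kJ/kg
vaporisation at 79.6 °C: 443 kJ/kg
Δh = 235.75 + 443 = 678.75 kJ/kg
Q = ṁ·Δh = 81.28 kg/min × 678.75 kJ/kg = 55169 kJ/min
|Q| = 919.48 kW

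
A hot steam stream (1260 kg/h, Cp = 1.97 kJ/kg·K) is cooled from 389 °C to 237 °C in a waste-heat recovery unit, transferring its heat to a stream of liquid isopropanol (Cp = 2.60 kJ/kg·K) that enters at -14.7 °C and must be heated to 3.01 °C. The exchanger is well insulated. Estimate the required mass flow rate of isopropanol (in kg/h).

ṁ_c = 8190 kg/h

Heat released by hot stream: Q = 1260 × 1.97 × (389 − 237) = 377290 kJ/h
Energy balance on cold side (adiabatic exchanger): Q = ṁ_c·Cp_c·(T_c,out − T_c,in)
ṁ_c = 377290 / [2.60 × (3.01 − -14.7)] = 8193.9 kg/h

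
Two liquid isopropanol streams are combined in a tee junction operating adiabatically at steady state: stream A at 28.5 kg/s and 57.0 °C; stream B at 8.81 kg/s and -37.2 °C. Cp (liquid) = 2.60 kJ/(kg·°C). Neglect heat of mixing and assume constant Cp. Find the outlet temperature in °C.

T_out = 34.8 °C

No heat crosses the boundary, so H_out = H_in.
T_out = Σ ṁᵢCp,ᵢTᵢ / Σ ṁᵢCp,ᵢ
      = 3371.6 / 97.006 = 34.757 °C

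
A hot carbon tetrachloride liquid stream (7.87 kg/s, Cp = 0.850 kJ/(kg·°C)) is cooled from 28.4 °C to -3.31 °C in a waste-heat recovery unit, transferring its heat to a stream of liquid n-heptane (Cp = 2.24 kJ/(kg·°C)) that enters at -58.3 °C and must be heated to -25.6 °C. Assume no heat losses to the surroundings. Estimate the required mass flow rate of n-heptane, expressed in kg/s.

ṁ_c = 2.90 kg/s

Heat released by hot stream: Q = 7.87 × 0.850 × (28.4 − -3.31) = 212.12 kJ/s
Energy balance on cold side (adiabatic exchanger): Q = ṁ_c·Cp_c·(T_c,out − T_c,in)
ṁ_c = 212.12 / [2.24 × (-25.6 − -58.3)] = 2.896 kg/s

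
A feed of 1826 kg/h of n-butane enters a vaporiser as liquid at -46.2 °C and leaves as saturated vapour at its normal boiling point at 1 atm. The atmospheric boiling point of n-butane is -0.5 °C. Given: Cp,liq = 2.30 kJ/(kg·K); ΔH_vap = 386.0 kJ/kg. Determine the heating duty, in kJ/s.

Q = 249 kJ/s

liquid -46.2→-0.5 °C: 105.11 kJ/kg
vaporisation at -0.5 °C: 386 kJ/kg
Δh = 105.11 + 386 = 491.11 kJ/kg
Q = ṁ·Δh = 1826 kg/h × 491.11 kJ/kg = 896770 kJ/h
|Q| = 249.1 kW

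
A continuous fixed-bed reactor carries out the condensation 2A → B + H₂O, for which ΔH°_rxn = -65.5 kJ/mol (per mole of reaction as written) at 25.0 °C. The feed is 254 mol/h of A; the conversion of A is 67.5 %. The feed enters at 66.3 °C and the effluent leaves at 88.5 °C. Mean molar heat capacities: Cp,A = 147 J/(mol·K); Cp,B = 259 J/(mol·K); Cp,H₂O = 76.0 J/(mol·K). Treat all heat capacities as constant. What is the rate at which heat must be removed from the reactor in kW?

Extent of reaction ξ = 0.675 × 254 / 2 = 85.725 mol/h
Reaction term: ξ·ΔH°_rxn = 85.725 × -65.5 = -5615 kJ/h
Sensible, feed 66.3→25 °C: -1542.1 kJ/h
Outlet flows (mol/h): A 82.55, B 85.725, H₂O 85.725
Sensible, products 25→88.5 °C: 2594.1 kJ/h
Q = ΔH = -4562.9 kJ/h = -1.2675 kW
Heat removed = 1.2675 kW

Q_out = 1.27 kW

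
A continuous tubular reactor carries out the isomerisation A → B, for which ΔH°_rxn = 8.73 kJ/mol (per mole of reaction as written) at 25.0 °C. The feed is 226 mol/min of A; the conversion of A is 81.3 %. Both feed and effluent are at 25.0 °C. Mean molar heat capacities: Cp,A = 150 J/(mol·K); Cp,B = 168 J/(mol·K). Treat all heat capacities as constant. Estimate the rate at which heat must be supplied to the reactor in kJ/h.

Q_in = 96200 kJ/h

Extent of reaction ξ = 0.813 × 226 = 183.74 mol/min
Reaction term: ξ·ΔH°_rxn = 183.74 × 8.73 = 1604 kJ/min
Q = ΔH = 1604 kJ/min = 26.734 kW
Heat supplied = 96242 kJ/h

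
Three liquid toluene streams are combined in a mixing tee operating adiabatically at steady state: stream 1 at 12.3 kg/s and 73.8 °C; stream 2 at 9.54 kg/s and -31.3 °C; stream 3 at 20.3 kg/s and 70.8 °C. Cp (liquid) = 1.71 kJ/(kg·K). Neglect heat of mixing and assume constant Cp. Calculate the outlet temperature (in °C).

T_out = 48.6 °C

Adiabatic, steady state ⇒ Σ ṁᵢCp,ᵢ(T_out − Tᵢ) = 0
T_out = Σ ṁᵢCp,ᵢTᵢ / Σ ṁᵢCp,ᵢ
      = 3499.3 / 72.059 = 48.561 °C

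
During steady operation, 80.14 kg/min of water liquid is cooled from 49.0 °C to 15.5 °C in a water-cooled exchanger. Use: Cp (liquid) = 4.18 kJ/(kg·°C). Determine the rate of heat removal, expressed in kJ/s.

Q = ṁ·Cp·ΔT = 80.14 × 4.18 × (15.5 − 49.0) = -11222 kJ/min
Converting: 11222 / 60 s = 187.03 kW

Q_c = 187 kJ/s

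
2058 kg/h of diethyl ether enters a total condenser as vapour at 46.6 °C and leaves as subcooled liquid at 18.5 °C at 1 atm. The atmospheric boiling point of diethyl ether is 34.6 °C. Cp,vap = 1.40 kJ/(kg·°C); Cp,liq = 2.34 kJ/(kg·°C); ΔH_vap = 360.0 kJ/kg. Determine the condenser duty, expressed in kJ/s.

vapour 46.6→34.6 °C: -16.8 kJ/kg
condensation at 34.6 °C: -360 kJ/kg
liquid 34.6→18.5 °C: -37.674 kJ/kg
Δh = -16.8 + -360 + -37.674 = -414.47 kJ/kg
Q = ṁ·Δh = 2058 kg/h × -414.47 kJ/kg = -852990 kJ/h
|Q| = 236.94 kW

Q_c = 237 kJ/s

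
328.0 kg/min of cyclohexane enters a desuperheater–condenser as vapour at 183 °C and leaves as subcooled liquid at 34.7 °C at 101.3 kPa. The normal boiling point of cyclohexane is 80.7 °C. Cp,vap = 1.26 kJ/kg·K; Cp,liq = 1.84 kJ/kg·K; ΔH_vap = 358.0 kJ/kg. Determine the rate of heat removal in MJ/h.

vapour 183→80.7 °C: -128.9 kJ/kg
condensation at 80.7 °C: -358 kJ/kg
liquid 80.7→34.7 °C: -84.64 kJ/kg
Δh = -128.9 + -358 + -84.64 = -571.54 kJ/kg
Q = ṁ·Δh = 328.0 kg/min × -571.54 kJ/kg = -187460 kJ/min
|Q| = 3124.4 kW = 11248 MJ/h

Q_c = 11200 MJ/h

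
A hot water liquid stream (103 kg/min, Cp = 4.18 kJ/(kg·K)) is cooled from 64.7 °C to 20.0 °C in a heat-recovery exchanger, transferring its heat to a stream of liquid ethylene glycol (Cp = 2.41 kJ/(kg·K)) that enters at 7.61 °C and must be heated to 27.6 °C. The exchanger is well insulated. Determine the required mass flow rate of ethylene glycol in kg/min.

Heat released by hot stream: Q = 103 × 4.18 × (64.7 − 20.0) = 19245 kJ/min
Energy balance on cold side (adiabatic exchanger): Q = ṁ_c·Cp_c·(T_c,out − T_c,in)
ṁ_c = 19245 / [2.41 × (27.6 − 7.61)] = 399.48 kg/min

ṁ_c = 399 kg/min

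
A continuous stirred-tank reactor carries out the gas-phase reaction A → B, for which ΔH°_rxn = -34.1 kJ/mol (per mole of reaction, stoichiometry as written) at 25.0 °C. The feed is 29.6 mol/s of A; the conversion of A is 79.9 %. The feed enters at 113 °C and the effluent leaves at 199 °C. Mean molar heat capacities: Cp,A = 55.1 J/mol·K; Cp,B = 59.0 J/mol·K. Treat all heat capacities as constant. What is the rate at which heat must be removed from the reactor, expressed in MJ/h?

Q_out = 2340 MJ/h

Extent of reaction ξ = 0.799 × 29.6 = 23.65 mol/s
Reaction term: ξ·ΔH°_rxn = 23.65 × -34.1 = -806.48 kJ/s
Sensible, feed 113→25 °C: -143.52 kJ/s
Outlet flows (mol/s): A 5.9496, B 23.65
Sensible, products 25→199 °C: 299.84 kJ/s
Q = ΔH = -650.17 kJ/s = -650.17 kW
Heat removed = 2340.6 MJ/h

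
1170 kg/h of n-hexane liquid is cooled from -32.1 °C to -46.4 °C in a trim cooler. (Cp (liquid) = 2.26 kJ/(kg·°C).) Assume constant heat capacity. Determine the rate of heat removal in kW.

Q = ṁ·Cp·ΔT = 1170 × 2.26 × (-46.4 − -32.1) = -37812 kJ/h
Converting: 37812 / 3600 s = 10.503 kW

Q_c = 10.5 kW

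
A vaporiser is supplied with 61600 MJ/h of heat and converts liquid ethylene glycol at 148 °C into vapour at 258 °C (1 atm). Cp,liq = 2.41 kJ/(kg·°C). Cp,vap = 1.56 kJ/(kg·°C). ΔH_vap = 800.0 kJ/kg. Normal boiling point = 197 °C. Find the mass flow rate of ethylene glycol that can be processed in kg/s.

Δh = 2.41×(197−148) + 800.0 + 1.56×(258−197) = 1013.2 kJ/kg
Q = 61600 MJ/h = 17111 kJ/s = 17111 kJ/s
ṁ = Q/Δh = 17111 / 1013.2 = 16.887 kg/s

ṁ = 16.9 kg/s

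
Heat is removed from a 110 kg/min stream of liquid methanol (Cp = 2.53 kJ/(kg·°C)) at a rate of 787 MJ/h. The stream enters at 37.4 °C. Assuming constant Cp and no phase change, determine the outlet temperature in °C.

Q = 787 MJ/h = 13117 kJ/min
ΔT = Q/(ṁ·Cp) = 13117/(110×2.53) = 47.131 K
T_out = 37.4 − 47.131 = -9.7314 °C

T_out = -9.73 °C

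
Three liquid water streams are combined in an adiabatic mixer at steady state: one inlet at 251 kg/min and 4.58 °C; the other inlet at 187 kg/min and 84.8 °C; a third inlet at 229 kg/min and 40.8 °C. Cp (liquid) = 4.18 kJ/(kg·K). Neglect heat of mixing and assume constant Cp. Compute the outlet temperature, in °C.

No heat crosses the boundary, so H_out = H_in.
Σ ṁᵢCp,ᵢTᵢ = 251×4.18×4.58 + 187×4.18×84.8 + 229×4.18×40.8 = 110140
Σ ṁᵢCp,ᵢ = 251×4.18 + 187×4.18 + 229×4.18 = 2788.1
T_out = 110140 / 2788.1 = 39.506 °C

T_out = 39.5 °C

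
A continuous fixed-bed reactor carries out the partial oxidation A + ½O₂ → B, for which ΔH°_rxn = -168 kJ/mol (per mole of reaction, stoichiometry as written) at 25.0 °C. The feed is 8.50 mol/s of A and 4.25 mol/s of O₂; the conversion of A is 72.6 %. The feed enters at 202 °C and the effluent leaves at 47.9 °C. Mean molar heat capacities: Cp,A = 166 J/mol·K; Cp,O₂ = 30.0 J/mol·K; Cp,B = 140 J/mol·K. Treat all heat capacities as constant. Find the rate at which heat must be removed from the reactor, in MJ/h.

Q_out = 4610 MJ/h

Extent of reaction ξ = 0.726 × 8.50 = 6.171 mol/s
Reaction term: ξ·ΔH°_rxn = 6.171 × -168 = -1036.7 kJ/s
Sensible, feed 202→25 °C: -272.31 kJ/s
Outlet flows (mol/s): A 2.329, O₂ 1.1645, B 6.171
Sensible, products 25→47.9 °C: 29.438 kJ/s
Q = ΔH = -1279.6 kJ/s = -1279.6 kW
Heat removed = 4606.6 MJ/h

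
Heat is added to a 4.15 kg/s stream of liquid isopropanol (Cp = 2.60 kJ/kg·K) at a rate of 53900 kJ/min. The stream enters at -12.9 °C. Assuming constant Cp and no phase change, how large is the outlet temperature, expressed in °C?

Q = 53900 kJ/min = 898.33 kJ/s
ΔT = Q/(ṁ·Cp) = 898.33/(4.15×2.60) = 83.256 K
T_out = -12.9 + 83.256 = 70.356 °C

T_out = 70.4 °C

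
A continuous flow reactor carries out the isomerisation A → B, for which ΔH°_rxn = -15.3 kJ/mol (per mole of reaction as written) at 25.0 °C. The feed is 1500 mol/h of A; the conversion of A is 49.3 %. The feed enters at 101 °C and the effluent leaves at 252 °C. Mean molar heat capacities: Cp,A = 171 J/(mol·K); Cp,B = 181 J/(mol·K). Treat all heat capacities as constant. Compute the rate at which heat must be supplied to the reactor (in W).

Extent of reaction ξ = 0.493 × 1500 = 739.5 mol/h
Reaction term: ξ·ΔH°_rxn = 739.5 × -15.3 = -11314 kJ/h
Sensible, feed 101→25 °C: -19494 kJ/h
Outlet flows (mol/h): A 760.5, B 739.5
Sensible, products 25→252 °C: 59904 kJ/h
Q = ΔH = 29096 kJ/h = 8.0822 kW
Heat supplied = 8082.2 W

Q_in = 8080 W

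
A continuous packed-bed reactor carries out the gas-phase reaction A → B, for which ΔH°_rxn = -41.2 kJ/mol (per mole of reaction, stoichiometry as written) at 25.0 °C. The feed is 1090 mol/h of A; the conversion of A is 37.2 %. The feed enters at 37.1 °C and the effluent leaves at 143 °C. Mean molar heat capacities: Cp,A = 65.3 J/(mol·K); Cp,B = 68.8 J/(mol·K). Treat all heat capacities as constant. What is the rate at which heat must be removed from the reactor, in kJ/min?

Q_out = 150 kJ/min

Extent of reaction ξ = 0.372 × 1090 = 405.48 mol/h
Reaction term: ξ·ΔH°_rxn = 405.48 × -41.2 = -16706 kJ/h
Sensible, feed 37.1→25 °C: -861.24 kJ/h
Outlet flows (mol/h): A 684.52, B 405.48
Sensible, products 25→143 °C: 8566.3 kJ/h
Q = ΔH = -9000.7 kJ/h = -2.5002 kW
Heat removed = 150.01 kJ/min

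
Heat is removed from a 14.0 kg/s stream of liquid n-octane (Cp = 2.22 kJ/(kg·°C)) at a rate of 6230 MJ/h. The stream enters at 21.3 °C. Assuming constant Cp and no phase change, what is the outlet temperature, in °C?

Q = 6230 MJ/h = 1730.6 kJ/s
ΔT = Q/(ṁ·Cp) = 1730.6/(14.0×2.22) = 55.681 K
T_out = 21.3 − 55.681 = -34.381 °C

T_out = -34.4 °C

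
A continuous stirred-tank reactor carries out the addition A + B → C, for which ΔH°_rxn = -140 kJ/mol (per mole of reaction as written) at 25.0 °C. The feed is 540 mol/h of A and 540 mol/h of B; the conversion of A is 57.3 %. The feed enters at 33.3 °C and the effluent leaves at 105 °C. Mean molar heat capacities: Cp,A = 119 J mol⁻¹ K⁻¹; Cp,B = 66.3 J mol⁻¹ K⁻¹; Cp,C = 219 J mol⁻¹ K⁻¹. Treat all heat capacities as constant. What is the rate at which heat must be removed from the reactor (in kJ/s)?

Q_out = 9.81 kJ/s

Extent of reaction ξ = 0.573 × 540 = 309.42 mol/h
Reaction term: ξ·ΔH°_rxn = 309.42 × -140 = -43319 kJ/h
Sensible, feed 33.3→25 °C: -830.51 kJ/h
Outlet flows (mol/h): A 230.58, B 230.58, C 309.42
Sensible, products 25→105 °C: 8839.2 kJ/h
Q = ΔH = -35310 kJ/h = -9.8084 kW
Heat removed = 9.8084 kJ/s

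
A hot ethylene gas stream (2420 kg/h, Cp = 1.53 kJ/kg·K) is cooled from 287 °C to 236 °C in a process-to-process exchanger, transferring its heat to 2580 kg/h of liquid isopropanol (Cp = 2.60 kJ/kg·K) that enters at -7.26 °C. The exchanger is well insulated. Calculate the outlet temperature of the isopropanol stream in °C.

Heat released by hot stream: Q = 2420 × 1.53 × (287 − 236) = 188830 kJ/h
Energy balance on cold side (adiabatic exchanger): Q = ṁ_c·Cp_c·(T_c,out − T_c,in)
T_c,out = -7.26 + 188830/(2580 × 2.60) = 20.89 °C

T_c,out = 20.9 °C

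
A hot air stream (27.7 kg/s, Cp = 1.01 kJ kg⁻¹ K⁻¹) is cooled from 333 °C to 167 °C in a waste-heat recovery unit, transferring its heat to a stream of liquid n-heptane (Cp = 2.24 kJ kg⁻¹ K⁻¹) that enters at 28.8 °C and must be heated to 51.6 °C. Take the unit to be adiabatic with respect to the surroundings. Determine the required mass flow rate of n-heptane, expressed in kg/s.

Heat released by hot stream: Q = 27.7 × 1.01 × (333 − 167) = 4644.2 kJ/s
Energy balance on cold side (adiabatic exchanger): Q = ṁ_c·Cp_c·(T_c,out − T_c,in)
ṁ_c = 4644.2 / [2.24 × (51.6 − 28.8)] = 90.934 kg/s

ṁ_c = 90.9 kg/s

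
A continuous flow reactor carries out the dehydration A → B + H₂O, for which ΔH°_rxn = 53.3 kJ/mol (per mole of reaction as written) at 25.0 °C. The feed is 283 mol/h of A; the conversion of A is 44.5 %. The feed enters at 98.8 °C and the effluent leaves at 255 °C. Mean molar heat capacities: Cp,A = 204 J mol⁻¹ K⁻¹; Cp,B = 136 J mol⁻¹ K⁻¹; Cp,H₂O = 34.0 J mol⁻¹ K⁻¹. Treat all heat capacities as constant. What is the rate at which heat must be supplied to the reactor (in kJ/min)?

Extent of reaction ξ = 0.445 × 283 = 125.94 mol/h
Reaction term: ξ·ΔH°_rxn = 125.94 × 53.3 = 6712.3 kJ/h
Sensible, feed 98.8→25 °C: -4260.6 kJ/h
Outlet flows (mol/h): A 157.06, B 125.94, H₂O 125.94
Sensible, products 25→255 °C: 12294 kJ/h
Q = ΔH = 14745 kJ/h = 4.0959 kW
Heat supplied = 245.75 kJ/min

Q_in = 246 kJ/min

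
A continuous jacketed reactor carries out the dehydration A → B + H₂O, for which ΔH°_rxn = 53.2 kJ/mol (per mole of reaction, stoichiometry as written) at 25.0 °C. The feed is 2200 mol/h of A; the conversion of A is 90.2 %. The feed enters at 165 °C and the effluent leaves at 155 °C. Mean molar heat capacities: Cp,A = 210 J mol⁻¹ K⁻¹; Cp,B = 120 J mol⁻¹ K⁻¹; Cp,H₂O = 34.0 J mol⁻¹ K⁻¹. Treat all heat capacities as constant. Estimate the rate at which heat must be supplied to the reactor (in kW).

Extent of reaction ξ = 0.902 × 2200 = 1984.4 mol/h
Reaction term: ξ·ΔH°_rxn = 1984.4 × 53.2 = 105570 kJ/h
Sensible, feed 165→25 °C: -64680 kJ/h
Outlet flows (mol/h): A 215.6, B 1984.4, H₂O 1984.4
Sensible, products 25→155 °C: 45614 kJ/h
Q = ΔH = 86504 kJ/h = 24.029 kW
Heat supplied = 24.029 kW

Q_in = 24.0 kW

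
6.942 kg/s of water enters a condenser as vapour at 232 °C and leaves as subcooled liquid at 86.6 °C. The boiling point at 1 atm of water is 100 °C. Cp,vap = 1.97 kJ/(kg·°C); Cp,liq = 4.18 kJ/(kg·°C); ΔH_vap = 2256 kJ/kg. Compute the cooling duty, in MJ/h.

Q_c = 64300 MJ/h

vapour 232→100 °C: -260.04 kJ/kg
condensation at 100 °C: -2256 kJ/kg
liquid 100→86.6 °C: -56.012 kJ/kg
Δh = -260.04 + -2256 + -56.012 = -2572.1 kJ/kg
Q = ṁ·Δh = 6.942 kg/s × -2572.1 kJ/kg = -17855 kJ/s
|Q| = 17855 kW = 64279 MJ/h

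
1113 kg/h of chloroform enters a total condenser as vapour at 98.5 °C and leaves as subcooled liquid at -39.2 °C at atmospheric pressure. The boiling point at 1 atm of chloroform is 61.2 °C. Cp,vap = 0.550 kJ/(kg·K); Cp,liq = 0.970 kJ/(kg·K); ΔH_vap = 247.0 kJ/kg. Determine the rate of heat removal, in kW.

Q_c = 113 kW

vapour 98.5→61.2 °C: -20.515 kJ/kg
condensation at 61.2 °C: -247 kJ/kg
liquid 61.2→-39.2 °C: -97.388 kJ/kg
Δh = -20.515 + -247 + -97.388 = -364.9 kJ/kg
Q = ṁ·Δh = 1113 kg/h × -364.9 kJ/kg = -406140 kJ/h
|Q| = 112.82 kW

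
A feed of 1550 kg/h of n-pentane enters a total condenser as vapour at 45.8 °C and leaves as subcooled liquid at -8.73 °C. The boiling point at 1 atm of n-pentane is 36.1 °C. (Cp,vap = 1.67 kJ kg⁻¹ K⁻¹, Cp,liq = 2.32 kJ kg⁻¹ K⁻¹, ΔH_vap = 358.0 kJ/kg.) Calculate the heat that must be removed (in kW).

Q_c = 206 kW

vapour 45.8→36.1 °C: -16.199 kJ/kg
condensation at 36.1 °C: -358 kJ/kg
liquid 36.1→-8.73 °C: -104.01 kJ/kg
Δh = -16.199 + -358 + -104.01 = -478.2 kJ/kg
Q = ṁ·Δh = 1550 kg/h × -478.2 kJ/kg = -741220 kJ/h
|Q| = 205.89 kW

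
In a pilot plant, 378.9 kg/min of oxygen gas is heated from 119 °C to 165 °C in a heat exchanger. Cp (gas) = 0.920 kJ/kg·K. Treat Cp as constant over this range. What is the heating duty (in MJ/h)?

Q = ṁ·Cp·ΔT = 378.9 × 0.920 × (165 − 119) = 16035 kJ/min
Converting: 16035 / 60 s = 267.25 kW
Heating duty = 962.1 MJ/h

Q = 962 MJ/h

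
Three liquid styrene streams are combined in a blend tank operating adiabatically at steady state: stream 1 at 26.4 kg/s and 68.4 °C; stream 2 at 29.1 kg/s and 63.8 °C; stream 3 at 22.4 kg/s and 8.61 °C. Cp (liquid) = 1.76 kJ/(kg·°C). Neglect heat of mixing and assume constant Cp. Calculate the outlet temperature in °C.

T_out = 49.5 °C

Energy balance with Q = 0: Σ ṁᵢCp,ᵢ(T_out − Tᵢ) = 0
T_out = Σ ṁᵢCp,ᵢTᵢ / Σ ṁᵢCp,ᵢ
      = 6785.2 / 137.1 = 49.489 °C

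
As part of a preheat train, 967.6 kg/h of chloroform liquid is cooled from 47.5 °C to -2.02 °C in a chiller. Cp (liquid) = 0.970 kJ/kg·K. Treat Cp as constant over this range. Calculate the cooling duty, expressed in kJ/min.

Q_c = 775 kJ/min

Q = ṁ·Cp·ΔT = 967.6 × 0.970 × (-2.02 − 47.5) = -46478 kJ/h
Converting: 46478 / 3600 s = 12.911 kW
Cooling duty = 774.63 kJ/min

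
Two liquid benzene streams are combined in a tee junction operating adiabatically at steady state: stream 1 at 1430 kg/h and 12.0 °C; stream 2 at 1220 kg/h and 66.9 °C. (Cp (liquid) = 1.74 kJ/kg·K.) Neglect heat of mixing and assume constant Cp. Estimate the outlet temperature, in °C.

No heat crosses the boundary, so H_out = H_in.
Σ ṁᵢCp,ᵢTᵢ = 1430×1.74×12.0 + 1220×1.74×66.9 = 171870
Σ ṁᵢCp,ᵢ = 1430×1.74 + 1220×1.74 = 4611
T_out = 171870 / 4611 = 37.275 °C

T_out = 37.3 °C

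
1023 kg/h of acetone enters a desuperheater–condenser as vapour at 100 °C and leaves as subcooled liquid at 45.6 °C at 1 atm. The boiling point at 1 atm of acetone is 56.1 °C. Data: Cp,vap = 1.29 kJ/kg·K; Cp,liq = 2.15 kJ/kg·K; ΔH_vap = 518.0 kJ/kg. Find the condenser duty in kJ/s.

Q_c = 170 kJ/s

vapour 100→56.1 °C: -56.631 kJ/kg
condensation at 56.1 °C: -518 kJ/kg
liquid 56.1→45.6 °C: -22.575 kJ/kg
Δh = -56.631 + -518 + -22.575 = -597.21 kJ/kg
Q = ṁ·Δh = 1023 kg/h × -597.21 kJ/kg = -610940 kJ/h
|Q| = 169.71 kW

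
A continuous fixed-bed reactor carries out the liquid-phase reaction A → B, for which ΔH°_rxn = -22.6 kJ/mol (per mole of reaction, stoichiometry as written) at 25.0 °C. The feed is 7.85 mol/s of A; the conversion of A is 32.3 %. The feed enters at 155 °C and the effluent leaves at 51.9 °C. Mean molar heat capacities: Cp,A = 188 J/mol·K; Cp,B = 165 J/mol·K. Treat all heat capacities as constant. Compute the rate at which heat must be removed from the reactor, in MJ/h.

Extent of reaction ξ = 0.323 × 7.85 = 2.5355 mol/s
Reaction term: ξ·ΔH°_rxn = 2.5355 × -22.6 = -57.303 kJ/s
Sensible, feed 155→25 °C: -191.85 kJ/s
Outlet flows (mol/s): A 5.3144, B 2.5355
Sensible, products 25→51.9 °C: 38.13 kJ/s
Q = ΔH = -211.03 kJ/s = -211.03 kW
Heat removed = 759.7 MJ/h

Q_out = 760 MJ/h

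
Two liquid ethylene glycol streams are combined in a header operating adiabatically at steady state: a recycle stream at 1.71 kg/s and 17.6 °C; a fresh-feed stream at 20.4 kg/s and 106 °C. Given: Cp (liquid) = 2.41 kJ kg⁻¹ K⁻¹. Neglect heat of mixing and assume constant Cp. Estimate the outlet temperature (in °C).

Adiabatic, steady state ⇒ Σ ṁᵢCp,ᵢ(T_out − Tᵢ) = 0
T_out = Σ ṁᵢCp,ᵢTᵢ / Σ ṁᵢCp,ᵢ
      = 5283.9 / 53.285 = 99.163 °C

T_out = 99.2 °C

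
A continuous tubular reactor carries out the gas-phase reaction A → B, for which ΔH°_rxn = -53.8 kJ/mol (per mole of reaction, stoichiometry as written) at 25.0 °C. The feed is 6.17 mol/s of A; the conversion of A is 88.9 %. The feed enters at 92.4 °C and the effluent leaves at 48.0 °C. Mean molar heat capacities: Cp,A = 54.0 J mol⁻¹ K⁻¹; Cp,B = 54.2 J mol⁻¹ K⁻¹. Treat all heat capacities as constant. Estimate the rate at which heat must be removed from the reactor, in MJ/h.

Q_out = 1120 MJ/h

Extent of reaction ξ = 0.889 × 6.17 = 5.4851 mol/s
Reaction term: ξ·ΔH°_rxn = 5.4851 × -53.8 = -295.1 kJ/s
Sensible, feed 92.4→25 °C: -22.456 kJ/s
Outlet flows (mol/s): A 0.68487, B 5.4851
Sensible, products 25→48.0 °C: 7.6884 kJ/s
Q = ΔH = -309.87 kJ/s = -309.87 kW
Heat removed = 1115.5 MJ/h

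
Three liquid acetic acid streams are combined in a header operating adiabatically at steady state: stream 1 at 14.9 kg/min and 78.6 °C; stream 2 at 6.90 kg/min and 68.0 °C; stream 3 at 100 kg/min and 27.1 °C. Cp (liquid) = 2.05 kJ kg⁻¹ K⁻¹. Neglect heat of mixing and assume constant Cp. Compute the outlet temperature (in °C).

No heat crosses the boundary, so H_out = H_in.
Σ ṁᵢCp,ᵢTᵢ = 14.9×2.05×78.6 + 6.90×2.05×68.0 + 100×2.05×27.1 = 8918.2
Σ ṁᵢCp,ᵢ = 14.9×2.05 + 6.90×2.05 + 100×2.05 = 249.69
T_out = 8918.2 / 249.69 = 35.717 °C

T_out = 35.7 °C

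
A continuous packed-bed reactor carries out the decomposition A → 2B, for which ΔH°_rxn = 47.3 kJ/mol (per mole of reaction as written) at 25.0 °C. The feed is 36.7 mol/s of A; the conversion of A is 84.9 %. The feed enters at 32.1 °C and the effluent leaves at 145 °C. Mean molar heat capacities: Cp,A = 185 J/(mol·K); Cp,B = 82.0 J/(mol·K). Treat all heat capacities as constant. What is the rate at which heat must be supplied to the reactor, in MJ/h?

Extent of reaction ξ = 0.849 × 36.7 = 31.158 mol/s
Reaction term: ξ·ΔH°_rxn = 31.158 × 47.3 = 1473.8 kJ/s
Sensible, feed 32.1→25 °C: -48.205 kJ/s
Outlet flows (mol/s): A 5.5417, B 62.317
Sensible, products 25→145 °C: 736.22 kJ/s
Q = ΔH = 2161.8 kJ/s = 2161.8 kW
Heat supplied = 7782.5 MJ/h

Q_in = 7780 MJ/h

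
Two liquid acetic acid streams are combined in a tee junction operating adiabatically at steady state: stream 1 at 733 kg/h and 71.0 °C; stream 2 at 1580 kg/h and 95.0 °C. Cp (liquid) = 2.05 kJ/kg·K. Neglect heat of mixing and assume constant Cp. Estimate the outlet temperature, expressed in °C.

T_out = 87.4 °C

Adiabatic, steady state ⇒ Σ ṁᵢCp,ᵢ(T_out − Tᵢ) = 0
T_out = Σ ṁᵢCp,ᵢTᵢ / Σ ṁᵢCp,ᵢ
      = 414390 / 4741.6 = 87.394 °C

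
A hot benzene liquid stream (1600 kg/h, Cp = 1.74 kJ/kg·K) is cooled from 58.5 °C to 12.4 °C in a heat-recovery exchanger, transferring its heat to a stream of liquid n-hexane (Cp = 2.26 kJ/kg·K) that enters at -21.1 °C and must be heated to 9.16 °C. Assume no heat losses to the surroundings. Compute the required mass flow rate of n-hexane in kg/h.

Heat released by hot stream: Q = 1600 × 1.74 × (58.5 − 12.4) = 128340 kJ/h
Energy balance on cold side (adiabatic exchanger): Q = ṁ_c·Cp_c·(T_c,out − T_c,in)
ṁ_c = 128340 / [2.26 × (9.16 − -21.1)] = 1876.7 kg/h

ṁ_c = 1880 kg/h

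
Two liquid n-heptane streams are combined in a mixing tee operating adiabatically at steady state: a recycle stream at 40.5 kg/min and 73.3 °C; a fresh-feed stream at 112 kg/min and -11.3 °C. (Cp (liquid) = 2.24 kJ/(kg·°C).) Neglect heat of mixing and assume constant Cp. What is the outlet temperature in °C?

Adiabatic, steady state ⇒ Σ ṁᵢCp,ᵢ(T_out − Tᵢ) = 0
Σ ṁᵢCp,ᵢTᵢ = 40.5×2.24×73.3 + 112×2.24×-11.3 = 3814.8
Σ ṁᵢCp,ᵢ = 40.5×2.24 + 112×2.24 = 341.6
T_out = 3814.8 / 341.6 = 11.168 °C

T_out = 11.2 °C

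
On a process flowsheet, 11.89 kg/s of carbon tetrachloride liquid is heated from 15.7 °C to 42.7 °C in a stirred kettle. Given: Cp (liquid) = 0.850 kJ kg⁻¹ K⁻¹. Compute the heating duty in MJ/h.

Q = ṁ·Cp·ΔT = 11.89 × 0.850 × (42.7 − 15.7) = 272.88 kJ/s
Heating duty = 982.35 MJ/h

Q = 982 MJ/h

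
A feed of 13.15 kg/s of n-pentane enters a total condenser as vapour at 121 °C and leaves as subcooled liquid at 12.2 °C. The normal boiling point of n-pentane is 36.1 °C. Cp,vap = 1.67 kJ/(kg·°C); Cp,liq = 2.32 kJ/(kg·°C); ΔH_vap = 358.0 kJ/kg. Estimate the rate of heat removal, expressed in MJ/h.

Q_c = 26300 MJ/h

vapour 121→36.1 °C: -141.78 kJ/kg
condensation at 36.1 °C: -358 kJ/kg
liquid 36.1→12.2 °C: -55.448 kJ/kg
Δh = -141.78 + -358 + -55.448 = -555.23 kJ/kg
Q = ṁ·Δh = 13.15 kg/s × -555.23 kJ/kg = -7301.3 kJ/s
|Q| = 7301.3 kW = 26285 MJ/h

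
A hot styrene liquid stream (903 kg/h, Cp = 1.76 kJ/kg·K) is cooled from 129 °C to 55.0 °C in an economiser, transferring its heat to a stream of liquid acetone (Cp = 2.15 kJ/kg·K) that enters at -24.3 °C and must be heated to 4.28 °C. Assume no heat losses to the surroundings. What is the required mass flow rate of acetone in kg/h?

Heat released by hot stream: Q = 903 × 1.76 × (129 − 55.0) = 117610 kJ/h
Energy balance on cold side (adiabatic exchanger): Q = ṁ_c·Cp_c·(T_c,out − T_c,in)
ṁ_c = 117610 / [2.15 × (4.28 − -24.3)] = 1914 kg/h

ṁ_c = 1910 kg/h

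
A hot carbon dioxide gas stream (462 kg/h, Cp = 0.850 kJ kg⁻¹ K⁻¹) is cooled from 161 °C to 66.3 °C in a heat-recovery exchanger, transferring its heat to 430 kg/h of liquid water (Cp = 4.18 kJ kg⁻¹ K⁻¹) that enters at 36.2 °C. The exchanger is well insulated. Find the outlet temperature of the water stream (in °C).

Heat released by hot stream: Q = 462 × 0.850 × (161 − 66.3) = 37189 kJ/h
Energy balance on cold side (adiabatic exchanger): Q = ṁ_c·Cp_c·(T_c,out − T_c,in)
T_c,out = 36.2 + 37189/(430 × 4.18) = 56.89 °C

T_c,out = 56.9 °C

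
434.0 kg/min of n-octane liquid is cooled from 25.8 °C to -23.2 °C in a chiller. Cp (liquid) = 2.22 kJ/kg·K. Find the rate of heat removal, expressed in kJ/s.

Q = ṁ·Cp·ΔT = 434.0 × 2.22 × (-23.2 − 25.8) = -47211 kJ/min
Converting: 47211 / 60 s = 786.84 kW

Q_c = 787 kJ/s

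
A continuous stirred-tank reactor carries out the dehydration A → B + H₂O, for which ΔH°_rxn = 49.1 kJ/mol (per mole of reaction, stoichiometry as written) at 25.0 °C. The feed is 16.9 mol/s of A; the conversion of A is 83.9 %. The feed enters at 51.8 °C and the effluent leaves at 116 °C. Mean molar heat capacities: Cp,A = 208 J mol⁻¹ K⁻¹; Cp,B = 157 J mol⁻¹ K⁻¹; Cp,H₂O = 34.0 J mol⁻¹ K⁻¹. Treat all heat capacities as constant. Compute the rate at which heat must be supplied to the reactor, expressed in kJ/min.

Q_in = 54000 kJ/min

Extent of reaction ξ = 0.839 × 16.9 = 14.179 mol/s
Reaction term: ξ·ΔH°_rxn = 14.179 × 49.1 = 696.19 kJ/s
Sensible, feed 51.8→25 °C: -94.207 kJ/s
Outlet flows (mol/s): A 2.7209, B 14.179, H₂O 14.179
Sensible, products 25→116 °C: 297.95 kJ/s
Q = ΔH = 899.93 kJ/s = 899.93 kW
Heat supplied = 53996 kJ/min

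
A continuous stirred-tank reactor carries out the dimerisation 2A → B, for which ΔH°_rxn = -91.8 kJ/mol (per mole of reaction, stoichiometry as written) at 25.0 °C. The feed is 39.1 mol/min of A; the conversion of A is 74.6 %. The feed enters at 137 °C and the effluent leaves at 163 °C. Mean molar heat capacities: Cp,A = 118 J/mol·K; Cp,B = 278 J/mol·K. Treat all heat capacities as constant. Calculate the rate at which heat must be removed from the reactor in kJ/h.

Extent of reaction ξ = 0.746 × 39.1 / 2 = 14.584 mol/min
Reaction term: ξ·ΔH°_rxn = 14.584 × -91.8 = -1338.8 kJ/min
Sensible, feed 137→25 °C: -516.75 kJ/min
Outlet flows (mol/min): A 9.9314, B 14.584
Sensible, products 25→163 °C: 721.24 kJ/min
Q = ΔH = -1134.3 kJ/min = -18.906 kW
Heat removed = 68061 kJ/h

Q_out = 68100 kJ/h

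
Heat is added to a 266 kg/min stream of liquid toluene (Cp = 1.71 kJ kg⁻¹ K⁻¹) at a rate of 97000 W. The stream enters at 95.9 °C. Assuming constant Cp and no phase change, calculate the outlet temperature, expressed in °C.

Q = 97000 W = 5820 kJ/min
ΔT = Q/(ṁ·Cp) = 5820/(266×1.71) = 12.795 K
T_out = 95.9 + 12.795 = 108.7 °C

T_out = 109 °C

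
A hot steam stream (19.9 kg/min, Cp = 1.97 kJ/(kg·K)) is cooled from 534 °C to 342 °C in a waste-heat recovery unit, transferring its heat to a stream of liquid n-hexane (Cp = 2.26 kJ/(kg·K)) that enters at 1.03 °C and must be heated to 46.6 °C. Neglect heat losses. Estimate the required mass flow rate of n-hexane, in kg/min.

Heat released by hot stream: Q = 19.9 × 1.97 × (534 − 342) = 7527 kJ/min
Energy balance on cold side (adiabatic exchanger): Q = ṁ_c·Cp_c·(T_c,out − T_c,in)
ṁ_c = 7527 / [2.26 × (46.6 − 1.03)] = 73.086 kg/min

ṁ_c = 73.1 kg/min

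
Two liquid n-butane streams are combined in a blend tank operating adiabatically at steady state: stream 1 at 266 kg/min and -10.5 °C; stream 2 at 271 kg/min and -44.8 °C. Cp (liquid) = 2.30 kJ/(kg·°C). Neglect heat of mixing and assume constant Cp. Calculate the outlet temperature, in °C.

Adiabatic, steady state ⇒ Σ ṁᵢCp,ᵢ(T_out − Tᵢ) = 0
T_out = Σ ṁᵢCp,ᵢTᵢ / Σ ṁᵢCp,ᵢ
      = -34348 / 1235.1 = -27.81 °C

T_out = -27.8 °C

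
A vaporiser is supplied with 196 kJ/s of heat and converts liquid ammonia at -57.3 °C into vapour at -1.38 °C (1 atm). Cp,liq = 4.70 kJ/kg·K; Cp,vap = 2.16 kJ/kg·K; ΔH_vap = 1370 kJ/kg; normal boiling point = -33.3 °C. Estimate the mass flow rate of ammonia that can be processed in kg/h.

ṁ = 455 kg/h

Δh = 4.70×(-33.3−-57.3) + 1370 + 2.16×(-1.38−-33.3) = 1551.7 kJ/kg
Q = 196 kJ/s = 196 kJ/s = 705600 kJ/h
ṁ = Q/Δh = 705600 / 1551.7 = 454.71 kg/h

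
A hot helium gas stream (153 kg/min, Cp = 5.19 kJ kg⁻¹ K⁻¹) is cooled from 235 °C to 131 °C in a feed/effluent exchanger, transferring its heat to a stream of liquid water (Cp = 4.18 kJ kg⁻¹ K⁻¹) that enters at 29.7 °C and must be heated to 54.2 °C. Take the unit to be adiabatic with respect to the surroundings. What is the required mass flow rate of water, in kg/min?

ṁ_c = 806 kg/min

Heat released by hot stream: Q = 153 × 5.19 × (235 − 131) = 82583 kJ/min
Energy balance on cold side (adiabatic exchanger): Q = ṁ_c·Cp_c·(T_c,out − T_c,in)
ṁ_c = 82583 / [4.18 × (54.2 − 29.7)] = 806.4 kg/min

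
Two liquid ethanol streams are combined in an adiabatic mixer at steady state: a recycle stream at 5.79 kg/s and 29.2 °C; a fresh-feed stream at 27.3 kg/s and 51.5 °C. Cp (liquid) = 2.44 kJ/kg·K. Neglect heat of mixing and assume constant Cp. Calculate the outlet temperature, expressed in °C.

T_out = 47.6 °C

No heat crosses the boundary, so H_out = H_in.
T_out = Σ ṁᵢCp,ᵢTᵢ / Σ ṁᵢCp,ᵢ
      = 3843 / 80.74 = 47.598 °C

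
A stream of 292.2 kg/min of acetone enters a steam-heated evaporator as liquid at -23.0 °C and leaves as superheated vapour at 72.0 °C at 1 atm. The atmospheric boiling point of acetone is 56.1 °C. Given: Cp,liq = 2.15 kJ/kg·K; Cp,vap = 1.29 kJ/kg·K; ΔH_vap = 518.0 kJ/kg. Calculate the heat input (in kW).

liquid -23.0→56.1 °C: 170.06 kJ/kg
vaporisation at 56.1 °C: 518 kJ/kg
vapour 56.1→72.0 °C: 20.511 kJ/kg
Δh = 170.06 + 518 + 20.511 = 708.58 kJ/kg
Q = ṁ·Δh = 292.2 kg/min × 708.58 kJ/kg = 207050 kJ/min
|Q| = 3450.8 kW

Q = 3450 kW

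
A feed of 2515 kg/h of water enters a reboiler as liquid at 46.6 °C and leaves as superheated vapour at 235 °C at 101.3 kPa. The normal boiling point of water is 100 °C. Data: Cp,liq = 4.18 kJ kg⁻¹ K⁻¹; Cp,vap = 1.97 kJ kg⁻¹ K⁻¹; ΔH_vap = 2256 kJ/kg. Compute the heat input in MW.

Q = 1.92 MW

liquid 46.6→100 °C: 223.21 kJ/kg
vaporisation at 100 °C: 2256 kJ/kg
vapour 100→235 °C: 265.95 kJ/kg
Δh = 223.21 + 2256 + 265.95 = 2745.2 kJ/kg
Q = ṁ·Δh = 2515 kg/h × 2745.2 kJ/kg = 6.9041e+06 kJ/h
|Q| = 1917.8 kW = 1.9178 MW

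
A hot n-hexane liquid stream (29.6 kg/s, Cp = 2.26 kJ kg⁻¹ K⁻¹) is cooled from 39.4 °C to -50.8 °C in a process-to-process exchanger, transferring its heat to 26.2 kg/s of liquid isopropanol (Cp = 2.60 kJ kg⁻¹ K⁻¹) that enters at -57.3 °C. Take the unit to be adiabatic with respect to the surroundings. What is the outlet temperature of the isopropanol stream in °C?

T_c,out = 31.3 °C

Heat released by hot stream: Q = 29.6 × 2.26 × (39.4 − -50.8) = 6034 kJ/s
Energy balance on cold side (adiabatic exchanger): Q = ṁ_c·Cp_c·(T_c,out − T_c,in)
T_c,out = -57.3 + 6034/(26.2 × 2.60) = 31.279 °C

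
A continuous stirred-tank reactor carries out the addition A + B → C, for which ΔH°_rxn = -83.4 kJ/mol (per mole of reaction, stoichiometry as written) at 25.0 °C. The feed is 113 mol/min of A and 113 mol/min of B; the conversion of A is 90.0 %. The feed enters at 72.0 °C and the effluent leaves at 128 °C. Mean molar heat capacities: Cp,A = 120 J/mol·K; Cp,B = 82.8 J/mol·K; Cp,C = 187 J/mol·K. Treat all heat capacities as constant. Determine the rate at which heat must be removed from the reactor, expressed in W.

Q_out = 123000 W

Extent of reaction ξ = 0.900 × 113 = 101.7 mol/min
Reaction term: ξ·ΔH°_rxn = 101.7 × -83.4 = -8481.8 kJ/min
Sensible, feed 72.0→25 °C: -1077.1 kJ/min
Outlet flows (mol/min): A 11.3, B 11.3, C 101.7
Sensible, products 25→128 °C: 2194.9 kJ/min
Q = ΔH = -7364 kJ/min = -122.73 kW
Heat removed = 122730 W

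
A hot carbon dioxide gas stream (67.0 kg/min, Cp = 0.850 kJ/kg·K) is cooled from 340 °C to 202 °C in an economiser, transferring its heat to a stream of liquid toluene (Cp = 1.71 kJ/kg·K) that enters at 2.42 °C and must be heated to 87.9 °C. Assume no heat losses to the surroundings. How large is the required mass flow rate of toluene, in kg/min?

Heat released by hot stream: Q = 67.0 × 0.850 × (340 − 202) = 7859.1 kJ/min
Energy balance on cold side (adiabatic exchanger): Q = ṁ_c·Cp_c·(T_c,out − T_c,in)
ṁ_c = 7859.1 / [1.71 × (87.9 − 2.42)] = 53.767 kg/min

ṁ_c = 53.8 kg/min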